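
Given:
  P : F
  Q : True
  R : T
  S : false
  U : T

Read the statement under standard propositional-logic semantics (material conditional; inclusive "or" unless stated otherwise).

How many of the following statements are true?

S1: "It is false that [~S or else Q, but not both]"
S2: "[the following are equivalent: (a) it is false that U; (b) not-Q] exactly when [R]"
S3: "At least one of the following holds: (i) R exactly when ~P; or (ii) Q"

3

S1: This is ¬(¬S ⊕ Q).

¬S = ¬F = T
¬S ⊕ Q = T ⊕ T = F
¬(¬S ⊕ Q) = ¬F = T
Thus S1 is true.

S2: In symbols: (¬U ↔ ¬Q) ↔ R

¬U = ¬T = F
¬Q = ¬T = F
¬U ↔ ¬Q = F ↔ F = T
(¬U ↔ ¬Q) ↔ R = T ↔ T = T
Thus S2 is true.

S3: This is (R ↔ ¬P) ∨ Q.

¬P = ¬F = T
R ↔ ¬P = T ↔ T = T
(R ↔ ¬P) ∨ Q = T ∨ T = T
Hence S3 is true.

3 of the 3 statements are true (S1, S2, S3).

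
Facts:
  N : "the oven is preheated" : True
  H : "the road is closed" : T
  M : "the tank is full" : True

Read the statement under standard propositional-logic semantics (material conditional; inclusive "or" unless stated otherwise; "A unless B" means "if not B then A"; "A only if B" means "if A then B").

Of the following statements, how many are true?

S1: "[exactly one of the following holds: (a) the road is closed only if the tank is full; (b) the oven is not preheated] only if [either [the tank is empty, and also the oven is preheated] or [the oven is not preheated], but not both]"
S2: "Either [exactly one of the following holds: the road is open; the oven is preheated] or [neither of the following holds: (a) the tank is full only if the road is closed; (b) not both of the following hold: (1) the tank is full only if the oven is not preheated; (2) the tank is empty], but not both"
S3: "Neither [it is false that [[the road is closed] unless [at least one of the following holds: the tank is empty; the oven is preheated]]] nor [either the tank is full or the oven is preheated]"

S1: Formalization: ((H → M) ⊕ ¬N) → ((¬M ∧ N) ⊕ ¬N)

H → M = T → T = T
¬N = ¬T = F
(H → M) ⊕ ¬N = T ⊕ F = T
¬M = ¬T = F
¬M ∧ N = F ∧ T = F
¬N = ¬T = F
(¬M ∧ N) ⊕ ¬N = F ⊕ F = F
((H → M) ⊕ ¬N) → ((¬M ∧ N) ⊕ ¬N) = T → F = F
Thus S1 is false.

S2: In symbols: (¬H ⊕ N) ⊕ ((M → H) ↓ ((M → ¬N) ↑ ¬M))

¬H = ¬T = F
¬H ⊕ N = F ⊕ T = T
M → H = T → T = T
¬N = ¬T = F
M → ¬N = T → F = F
¬M = ¬T = F
(M → ¬N) ↑ ¬M = F ↑ F = T
(M → H) ↓ ((M → ¬N) ↑ ¬M) = T ↓ T = F
(¬H ⊕ N) ⊕ ((M → H) ↓ ((M → ¬N) ↑ ¬M)) = T ⊕ F = T
Hence S2 is true.

S3: In symbols: ¬(H ∨ (¬M ∨ N)) ↓ (M ∨ N)

¬M = ¬T = F
¬M ∨ N = F ∨ T = T
H ∨ (¬M ∨ N) = T ∨ T = T
¬(H ∨ (¬M ∨ N)) = ¬T = F
M ∨ N = T ∨ T = T
¬(H ∨ (¬M ∨ N)) ↓ (M ∨ N) = F ↓ T = F
So S3 is false.

Count: 1.

1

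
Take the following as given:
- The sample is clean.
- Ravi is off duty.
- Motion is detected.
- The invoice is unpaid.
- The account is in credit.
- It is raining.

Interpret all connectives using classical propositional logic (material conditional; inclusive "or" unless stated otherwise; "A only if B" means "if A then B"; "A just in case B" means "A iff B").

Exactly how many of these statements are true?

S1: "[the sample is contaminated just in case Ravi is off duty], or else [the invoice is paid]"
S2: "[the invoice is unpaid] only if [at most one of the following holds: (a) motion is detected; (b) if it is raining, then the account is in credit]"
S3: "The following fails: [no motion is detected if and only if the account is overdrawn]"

Let S = "the sample is contaminated" (F), D = "Ravi is on call" (F), K = "the invoice is paid" (F), H = "motion is detected" (T), M = "it is raining" (T), Q = "the account is overdrawn" (F).

S1: In symbols: (S <-> ~D) | K

~D = ~F = T
S <-> ~D = F <-> T = F
(S <-> ~D) | K = F | F = F
Hence S1 is false.

S2: This is ~K -> (H nand (M -> ~Q)).

~K = ~F = T
~Q = ~F = T
M -> ~Q = T -> T = T
H nand (M -> ~Q) = T nand T = F
~K -> (H nand (M -> ~Q)) = T -> F = F
Hence S2 is false.

S3: In symbols: ~(~H <-> Q)

~H = ~T = F
~H <-> Q = F <-> F = T
~(~H <-> Q) = ~T = F
So S3 is false.

Count: 0.

0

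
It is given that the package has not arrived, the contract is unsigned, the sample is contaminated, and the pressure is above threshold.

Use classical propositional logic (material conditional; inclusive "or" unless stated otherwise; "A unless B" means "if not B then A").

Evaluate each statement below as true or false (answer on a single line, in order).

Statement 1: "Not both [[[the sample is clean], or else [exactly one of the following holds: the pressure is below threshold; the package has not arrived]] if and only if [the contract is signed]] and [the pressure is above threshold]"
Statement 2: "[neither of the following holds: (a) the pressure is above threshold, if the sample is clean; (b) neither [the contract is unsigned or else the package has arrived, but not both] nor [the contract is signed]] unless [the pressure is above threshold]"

Let M = "the sample is contaminated" (True), S = "the pressure is above threshold" (True), R = "the package has arrived" (False), W = "the contract is signed" (False).

Statement 1: Formalization: ((not M or (not S xor not R)) iff W) nand S

not M = not True = False
not S = not True = False
not R = not False = True
not S xor not R = False xor True = True
not M or (not S xor not R) = False or True = True
(not M or (not S xor not R)) iff W = True iff False = False
((not M or (not S xor not R)) iff W) nand S = False nand True = True
Thus Statement 1 is true.

Statement 2: In symbols: ((not M -> S) nor ((not W xor R) nor W)) or S

not M = not True = False
not M -> S = False -> True = True
not W = not False = True
not W xor R = True xor False = True
(not W xor R) nor W = True nor False = False
(not M -> S) nor ((not W xor R) nor W) = True nor False = False
((not M -> S) nor ((not W xor R) nor W)) or S = False or True = True
Thus Statement 2 is true.

Statement 1 T / Statement 2 T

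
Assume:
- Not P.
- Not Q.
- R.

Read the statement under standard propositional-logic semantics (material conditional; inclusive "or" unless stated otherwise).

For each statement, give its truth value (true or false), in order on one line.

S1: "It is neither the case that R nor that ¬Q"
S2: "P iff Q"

S1: Formalization: R nor ~Q

~Q = ~F = T
R nor ~Q = T nor T = F
Thus S1 is false.

S2: In symbols: P <-> Q

P <-> Q = F <-> F = T
So S2 is true.

S1 False; S2 True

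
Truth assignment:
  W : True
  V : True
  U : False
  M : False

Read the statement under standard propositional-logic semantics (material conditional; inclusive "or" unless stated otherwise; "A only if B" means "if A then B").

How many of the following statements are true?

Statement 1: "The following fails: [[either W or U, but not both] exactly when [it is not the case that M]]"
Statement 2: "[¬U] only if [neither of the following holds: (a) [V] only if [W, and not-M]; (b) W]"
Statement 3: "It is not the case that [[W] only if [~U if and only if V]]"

Statement 1: This is ~((W xor U) <-> ~M).

W xor U = T xor F = T
~M = ~F = T
(W xor U) <-> ~M = T <-> T = T
~((W xor U) <-> ~M) = ~T = F
So Statement 1 is false.

Statement 2: Parsed as ~U -> ((V -> (W & ~M)) nor W)

~U = ~F = T
~M = ~F = T
W & ~M = T & T = T
V -> (W & ~M) = T -> T = T
(V -> (W & ~M)) nor W = T nor T = F
~U -> ((V -> (W & ~M)) nor W) = T -> F = F
So Statement 2 is false.

Statement 3: In symbols: ~(W -> (~U <-> V))

~U = ~F = T
~U <-> V = T <-> T = T
W -> (~U <-> V) = T -> T = T
~(W -> (~U <-> V)) = ~T = F
Hence Statement 3 is false.

Count: 0.

0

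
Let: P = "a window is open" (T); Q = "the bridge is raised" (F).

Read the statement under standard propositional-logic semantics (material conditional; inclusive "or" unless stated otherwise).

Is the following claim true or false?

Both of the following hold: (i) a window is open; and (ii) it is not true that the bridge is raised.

The statement is true.

Parsed as P ∧ ¬Q

¬Q = ¬F = T
P ∧ ¬Q = T ∧ T = T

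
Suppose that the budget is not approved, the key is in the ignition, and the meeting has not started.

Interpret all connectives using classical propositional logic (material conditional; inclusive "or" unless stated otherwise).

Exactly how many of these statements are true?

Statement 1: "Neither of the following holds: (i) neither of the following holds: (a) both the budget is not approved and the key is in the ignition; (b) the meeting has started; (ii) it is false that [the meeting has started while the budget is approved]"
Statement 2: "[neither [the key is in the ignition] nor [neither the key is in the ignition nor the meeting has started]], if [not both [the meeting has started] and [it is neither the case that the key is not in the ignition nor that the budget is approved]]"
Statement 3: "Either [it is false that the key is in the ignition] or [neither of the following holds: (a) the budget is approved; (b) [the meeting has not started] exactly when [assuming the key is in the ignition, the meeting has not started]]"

Let P = "the budget is approved" (F), Q = "the key is in the ignition" (T), R = "the meeting has started" (F).

Statement 1: In symbols: ((¬P ∧ Q) ↓ R) ↓ ¬(R ∧ P)

¬P = ¬F = T
¬P ∧ Q = T ∧ T = T
(¬P ∧ Q) ↓ R = T ↓ F = F
R ∧ P = F ∧ F = F
¬(R ∧ P) = ¬F = T
((¬P ∧ Q) ↓ R) ↓ ¬(R ∧ P) = F ↓ T = F
So Statement 1 is false.

Statement 2: Formalization: (R ↑ (¬Q ↓ P)) → (Q ↓ (Q ↓ R))

¬Q = ¬T = F
¬Q ↓ P = F ↓ F = T
R ↑ (¬Q ↓ P) = F ↑ T = T
Q ↓ R = T ↓ F = F
Q ↓ (Q ↓ R) = T ↓ F = F
(R ↑ (¬Q ↓ P)) → (Q ↓ (Q ↓ R)) = T → F = F
Hence Statement 2 is false.

Statement 3: Parsed as ¬Q ∨ (P ↓ (¬R ↔ (Q → ¬R)))

¬Q = ¬T = F
¬R = ¬F = T
¬R = ¬F = T
Q → ¬R = T → T = T
¬R ↔ (Q → ¬R) = T ↔ T = T
P ↓ (¬R ↔ (Q → ¬R)) = F ↓ T = F
¬Q ∨ (P ↓ (¬R ↔ (Q → ¬R))) = F ∨ F = F
Thus Statement 3 is false.

0 of the 3 statements are true (none).

0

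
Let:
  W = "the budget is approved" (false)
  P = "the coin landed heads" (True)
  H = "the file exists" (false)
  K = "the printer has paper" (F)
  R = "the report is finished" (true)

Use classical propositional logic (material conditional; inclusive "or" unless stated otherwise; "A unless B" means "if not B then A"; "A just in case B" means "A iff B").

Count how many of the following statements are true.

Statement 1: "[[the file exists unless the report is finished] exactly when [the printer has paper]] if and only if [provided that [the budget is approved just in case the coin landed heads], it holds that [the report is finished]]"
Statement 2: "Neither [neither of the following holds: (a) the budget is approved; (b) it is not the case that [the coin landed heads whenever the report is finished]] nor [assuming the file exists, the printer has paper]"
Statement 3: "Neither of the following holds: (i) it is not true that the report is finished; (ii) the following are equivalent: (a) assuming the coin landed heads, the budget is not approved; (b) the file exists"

1

Statement 1: Formalization: ((H or R) iff K) iff ((W iff P) -> R)

H or R = False or True = True
(H or R) iff K = True iff False = False
W iff P = False iff True = False
(W iff P) -> R = False -> True = True
((H or R) iff K) iff ((W iff P) -> R) = False iff True = False
So Statement 1 is false.

Statement 2: Parsed as (W nor not (R -> P)) nor (H -> K)

R -> P = True -> True = True
not (R -> P) = not True = False
W nor not (R -> P) = False nor False = True
H -> K = False -> False = True
(W nor not (R -> P)) nor (H -> K) = True nor True = False
Thus Statement 2 is false.

Statement 3: In symbols: not R nor ((P -> not W) iff H)

not R = not True = False
not W = not False = True
P -> not W = True -> True = True
(P -> not W) iff H = True iff False = False
not R nor ((P -> not W) iff H) = False nor False = True
Hence Statement 3 is true.

1 of the 3 statements is true.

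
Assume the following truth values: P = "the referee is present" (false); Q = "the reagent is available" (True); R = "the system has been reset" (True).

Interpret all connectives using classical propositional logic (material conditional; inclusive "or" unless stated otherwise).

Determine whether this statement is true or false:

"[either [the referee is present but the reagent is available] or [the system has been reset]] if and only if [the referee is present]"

This is ((P ∧ Q) ∨ R) ↔ P.

P ∧ Q = F ∧ T = F
(P ∧ Q) ∨ R = F ∨ T = T
((P ∧ Q) ∨ R) ↔ P = T ↔ F = F

False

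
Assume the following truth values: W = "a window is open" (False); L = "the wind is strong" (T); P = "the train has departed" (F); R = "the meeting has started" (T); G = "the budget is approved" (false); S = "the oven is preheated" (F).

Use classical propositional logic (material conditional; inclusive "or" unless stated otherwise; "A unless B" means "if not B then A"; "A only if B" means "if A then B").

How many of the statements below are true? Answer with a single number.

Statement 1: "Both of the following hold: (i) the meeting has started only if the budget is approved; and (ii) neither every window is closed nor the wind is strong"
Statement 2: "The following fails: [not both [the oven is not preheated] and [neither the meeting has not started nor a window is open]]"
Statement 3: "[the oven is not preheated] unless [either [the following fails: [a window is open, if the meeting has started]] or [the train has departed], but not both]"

2

Statement 1: Formalization: (R -> G) and (not W nor L)

R -> G = True -> False = False
not W = not False = True
not W nor L = True nor True = False
(R -> G) and (not W nor L) = False and False = False
So Statement 1 is false.

Statement 2: Formalization: not (not S nand (not R nor W))

not S = not False = True
not R = not True = False
not R nor W = False nor False = True
not S nand (not R nor W) = True nand True = False
not (not S nand (not R nor W)) = not False = True
Thus Statement 2 is true.

Statement 3: Formalization: not S or (not (R -> W) xor P)

not S = not False = True
R -> W = True -> False = False
not (R -> W) = not False = True
not (R -> W) xor P = True xor False = True
not S or (not (R -> W) xor P) = True or True = True
So Statement 3 is true.

True statements: 2 (Statement 2, Statement 3).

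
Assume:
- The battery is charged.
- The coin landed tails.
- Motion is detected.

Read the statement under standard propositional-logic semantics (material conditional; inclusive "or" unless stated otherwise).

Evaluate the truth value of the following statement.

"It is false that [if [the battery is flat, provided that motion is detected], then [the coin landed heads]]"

false

Let G = "motion is detected" (True), M = "the battery is charged" (True), D = "the coin landed heads" (False).
Parsed as not ((G -> not M) -> D)

not M = not True = False
G -> not M = True -> False = False
(G -> not M) -> D = False -> False = True
not ((G -> not M) -> D) = not True = False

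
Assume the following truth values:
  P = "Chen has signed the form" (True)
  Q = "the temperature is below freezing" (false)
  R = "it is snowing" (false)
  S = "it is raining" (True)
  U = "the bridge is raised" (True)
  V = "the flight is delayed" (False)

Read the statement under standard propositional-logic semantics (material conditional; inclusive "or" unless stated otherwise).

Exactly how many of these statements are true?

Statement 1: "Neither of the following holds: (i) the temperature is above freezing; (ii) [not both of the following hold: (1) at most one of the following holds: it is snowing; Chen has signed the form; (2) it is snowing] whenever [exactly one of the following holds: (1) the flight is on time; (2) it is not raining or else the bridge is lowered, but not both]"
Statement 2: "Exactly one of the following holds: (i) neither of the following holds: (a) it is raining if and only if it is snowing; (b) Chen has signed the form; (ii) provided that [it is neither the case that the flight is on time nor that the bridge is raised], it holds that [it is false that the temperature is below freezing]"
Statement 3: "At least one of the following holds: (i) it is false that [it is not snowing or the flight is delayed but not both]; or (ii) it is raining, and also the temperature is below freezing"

Statement 1: This is not Q nor ((not V xor (not S xor not U)) -> ((R nand P) nand R)).

not Q = not False = True
not V = not False = True
not S = not True = False
not U = not True = False
not S xor not U = False xor False = False
not V xor (not S xor not U) = True xor False = True
R nand P = False nand True = True
(R nand P) nand R = True nand False = True
(not V xor (not S xor not U)) -> ((R nand P) nand R) = True -> True = True
not Q nor ((not V xor (not S xor not U)) -> ((R nand P) nand R)) = True nor True = False
Hence Statement 1 is false.

Statement 2: Formalization: ((S iff R) nor P) xor ((not V nor U) -> not Q)

S iff R = True iff False = False
(S iff R) nor P = False nor True = False
not V = not False = True
not V nor U = True nor True = False
not Q = not False = True
(not V nor U) -> not Q = False -> True = True
((S iff R) nor P) xor ((not V nor U) -> not Q) = False xor True = True
Thus Statement 2 is true.

Statement 3: Parsed as not (not R xor V) or (S and Q)

not R = not False = True
not R xor V = True xor False = True
not (not R xor V) = not True = False
S and Q = True and False = False
not (not R xor V) or (S and Q) = False or False = False
Thus Statement 3 is false.

1 of the 3 statements is true (Statement 2).

1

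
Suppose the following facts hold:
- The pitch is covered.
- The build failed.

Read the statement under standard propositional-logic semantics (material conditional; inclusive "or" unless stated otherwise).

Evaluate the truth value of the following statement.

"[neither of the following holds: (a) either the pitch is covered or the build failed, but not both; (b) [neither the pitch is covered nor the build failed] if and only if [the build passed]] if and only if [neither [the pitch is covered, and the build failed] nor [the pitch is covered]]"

True

Let W = "the pitch is covered" (T), H = "the build passed" (F).
In symbols: ((W ⊕ ¬H) ↓ ((W ↓ ¬H) ↔ H)) ↔ ((W ∧ ¬H) ↓ W)

¬H = ¬F = T
W ⊕ ¬H = T ⊕ T = F
¬H = ¬F = T
W ↓ ¬H = T ↓ T = F
(W ↓ ¬H) ↔ H = F ↔ F = T
(W ⊕ ¬H) ↓ ((W ↓ ¬H) ↔ H) = F ↓ T = F
¬H = ¬F = T
W ∧ ¬H = T ∧ T = T
(W ∧ ¬H) ↓ W = T ↓ T = F
((W ⊕ ¬H) ↓ ((W ↓ ¬H) ↔ H)) ↔ ((W ∧ ¬H) ↓ W) = F ↔ F = T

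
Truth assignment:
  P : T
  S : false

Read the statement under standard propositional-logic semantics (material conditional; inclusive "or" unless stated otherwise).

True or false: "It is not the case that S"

Formalization: not S

not S = not False = True

True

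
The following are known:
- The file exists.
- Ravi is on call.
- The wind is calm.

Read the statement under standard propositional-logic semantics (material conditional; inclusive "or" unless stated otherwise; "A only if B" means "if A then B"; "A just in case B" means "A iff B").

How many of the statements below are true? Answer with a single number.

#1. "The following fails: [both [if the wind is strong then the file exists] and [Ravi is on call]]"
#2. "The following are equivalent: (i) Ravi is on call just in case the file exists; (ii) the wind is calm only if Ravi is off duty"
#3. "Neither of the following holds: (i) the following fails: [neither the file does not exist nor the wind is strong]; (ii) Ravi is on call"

Let R = "the wind is strong" (F), P = "the file exists" (T), Q = "Ravi is on call" (T).

#1: Formalization: ~((R -> P) & Q)

R -> P = F -> T = T
(R -> P) & Q = T & T = T
~((R -> P) & Q) = ~T = F
Hence #1 is false.

#2: In symbols: (Q <-> P) <-> (~R -> ~Q)

Q <-> P = T <-> T = T
~R = ~F = T
~Q = ~T = F
~R -> ~Q = T -> F = F
(Q <-> P) <-> (~R -> ~Q) = T <-> F = F
So #2 is false.

#3: This is ~(~P nor R) nor Q.

~P = ~T = F
~P nor R = F nor F = T
~(~P nor R) = ~T = F
~(~P nor R) nor Q = F nor T = F
Thus #3 is false.

True statements: 0 (none).

0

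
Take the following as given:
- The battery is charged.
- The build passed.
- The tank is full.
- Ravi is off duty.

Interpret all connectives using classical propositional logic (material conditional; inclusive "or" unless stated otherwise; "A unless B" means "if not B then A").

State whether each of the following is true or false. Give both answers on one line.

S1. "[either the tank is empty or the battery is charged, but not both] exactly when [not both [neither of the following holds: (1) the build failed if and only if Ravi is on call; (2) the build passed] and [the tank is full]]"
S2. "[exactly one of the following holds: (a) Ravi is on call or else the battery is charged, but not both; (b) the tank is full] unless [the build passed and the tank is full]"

S1 True / S2 True

Let R = "the tank is full" (T), P = "the battery is charged" (T), Q = "the build passed" (T), S = "Ravi is on call" (F).

S1: Formalization: (¬R ⊕ P) ↔ (((¬Q ↔ S) ↓ Q) ↑ R)

¬R = ¬T = F
¬R ⊕ P = F ⊕ T = T
¬Q = ¬T = F
¬Q ↔ S = F ↔ F = T
(¬Q ↔ S) ↓ Q = T ↓ T = F
((¬Q ↔ S) ↓ Q) ↑ R = F ↑ T = T
(¬R ⊕ P) ↔ (((¬Q ↔ S) ↓ Q) ↑ R) = T ↔ T = T
Hence S1 is true.

S2: In symbols: ((S ⊕ P) ⊕ R) ∨ (Q ∧ R)

S ⊕ P = F ⊕ T = T
(S ⊕ P) ⊕ R = T ⊕ T = F
Q ∧ R = T ∧ T = T
((S ⊕ P) ⊕ R) ∨ (Q ∧ R) = F ∨ T = T
Hence S2 is true.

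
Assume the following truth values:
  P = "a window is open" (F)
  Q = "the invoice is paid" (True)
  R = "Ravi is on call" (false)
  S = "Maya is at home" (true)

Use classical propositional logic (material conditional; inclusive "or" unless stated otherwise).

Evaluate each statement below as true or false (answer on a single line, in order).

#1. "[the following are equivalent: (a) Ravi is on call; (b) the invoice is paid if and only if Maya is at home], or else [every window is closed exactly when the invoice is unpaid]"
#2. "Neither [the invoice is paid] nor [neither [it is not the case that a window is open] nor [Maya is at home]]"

#1 F, #2 F

#1: Formalization: (R <-> (Q <-> S)) | (~P <-> ~Q)

Q <-> S = T <-> T = T
R <-> (Q <-> S) = F <-> T = F
~P = ~F = T
~Q = ~T = F
~P <-> ~Q = T <-> F = F
(R <-> (Q <-> S)) | (~P <-> ~Q) = F | F = F
Thus #1 is false.

#2: Formalization: Q nor (~P nor S)

~P = ~F = T
~P nor S = T nor T = F
Q nor (~P nor S) = T nor F = F
So #2 is false.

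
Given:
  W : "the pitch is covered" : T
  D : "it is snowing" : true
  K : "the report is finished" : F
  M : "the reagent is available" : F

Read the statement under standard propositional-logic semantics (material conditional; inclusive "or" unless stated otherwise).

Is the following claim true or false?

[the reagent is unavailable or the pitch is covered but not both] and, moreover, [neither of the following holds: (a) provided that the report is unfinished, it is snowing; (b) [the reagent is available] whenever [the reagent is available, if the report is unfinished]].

False.

Parsed as (~M xor W) & ((~K -> D) nor ((~K -> M) -> M))

~M = ~F = T
~M xor W = T xor T = F
~K = ~F = T
~K -> D = T -> T = T
~K = ~F = T
~K -> M = T -> F = F
(~K -> M) -> M = F -> F = T
(~K -> D) nor ((~K -> M) -> M) = T nor T = F
(~M xor W) & ((~K -> D) nor ((~K -> M) -> M)) = F & F = F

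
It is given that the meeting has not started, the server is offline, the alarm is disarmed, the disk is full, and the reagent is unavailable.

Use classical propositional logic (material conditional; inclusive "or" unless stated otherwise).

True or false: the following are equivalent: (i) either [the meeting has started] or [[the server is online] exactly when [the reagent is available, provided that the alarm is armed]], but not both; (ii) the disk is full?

Let H = "the meeting has started" (F), L = "the server is online" (F), G = "the alarm is armed" (F), K = "the reagent is available" (F), M = "the disk is full" (T).
Parsed as (H xor (L <-> (G -> K))) <-> M

G -> K = F -> F = T
L <-> (G -> K) = F <-> T = F
H xor (L <-> (G -> K)) = F xor F = F
(H xor (L <-> (G -> K))) <-> M = F <-> T = F

False.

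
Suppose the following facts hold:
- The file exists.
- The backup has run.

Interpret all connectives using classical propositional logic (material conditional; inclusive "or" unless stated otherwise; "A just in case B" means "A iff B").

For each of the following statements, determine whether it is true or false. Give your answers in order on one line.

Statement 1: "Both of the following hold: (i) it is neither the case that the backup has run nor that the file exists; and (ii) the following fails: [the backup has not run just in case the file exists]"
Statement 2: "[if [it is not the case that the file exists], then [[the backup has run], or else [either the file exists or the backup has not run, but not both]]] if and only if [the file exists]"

Let Q = "the backup has run" (T), P = "the file exists" (T).

Statement 1: Formalization: (Q nor P) & ~(~Q <-> P)

Q nor P = T nor T = F
~Q = ~T = F
~Q <-> P = F <-> T = F
~(~Q <-> P) = ~F = T
(Q nor P) & ~(~Q <-> P) = F & T = F
Hence Statement 1 is false.

Statement 2: Parsed as (~P -> (Q | (P xor ~Q))) <-> P

~P = ~T = F
~Q = ~T = F
P xor ~Q = T xor F = T
Q | (P xor ~Q) = T | T = T
~P -> (Q | (P xor ~Q)) = F -> T = T
(~P -> (Q | (P xor ~Q))) <-> P = T <-> T = T
Thus Statement 2 is true.

Statement 1 False, Statement 2 True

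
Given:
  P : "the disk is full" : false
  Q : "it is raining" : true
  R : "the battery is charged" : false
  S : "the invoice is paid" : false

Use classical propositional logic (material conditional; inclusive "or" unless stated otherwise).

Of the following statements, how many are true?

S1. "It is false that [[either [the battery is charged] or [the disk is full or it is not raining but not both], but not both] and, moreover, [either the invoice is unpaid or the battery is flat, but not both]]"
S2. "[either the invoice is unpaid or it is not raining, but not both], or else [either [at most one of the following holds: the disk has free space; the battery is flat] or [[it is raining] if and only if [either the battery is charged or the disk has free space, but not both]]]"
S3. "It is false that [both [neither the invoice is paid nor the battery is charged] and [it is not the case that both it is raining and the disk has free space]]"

3

S1: Formalization: ~((R xor (P xor ~Q)) & (~S xor ~R))

~Q = ~T = F
P xor ~Q = F xor F = F
R xor (P xor ~Q) = F xor F = F
~S = ~F = T
~R = ~F = T
~S xor ~R = T xor T = F
(R xor (P xor ~Q)) & (~S xor ~R) = F & F = F
~((R xor (P xor ~Q)) & (~S xor ~R)) = ~F = T
So S1 is true.

S2: This is (~S xor ~Q) | ((~P nand ~R) | (Q <-> (R xor ~P))).

~S = ~F = T
~Q = ~T = F
~S xor ~Q = T xor F = T
~P = ~F = T
~R = ~F = T
~P nand ~R = T nand T = F
~P = ~F = T
R xor ~P = F xor T = T
Q <-> (R xor ~P) = T <-> T = T
(~P nand ~R) | (Q <-> (R xor ~P)) = F | T = T
(~S xor ~Q) | ((~P nand ~R) | (Q <-> (R xor ~P))) = T | T = T
So S2 is true.

S3: This is ~((S nor R) & (Q nand ~P)).

S nor R = F nor F = T
~P = ~F = T
Q nand ~P = T nand T = F
(S nor R) & (Q nand ~P) = T & F = F
~((S nor R) & (Q nand ~P)) = ~F = T
Thus S3 is true.

3 of the 3 statements are true (S1, S2, S3).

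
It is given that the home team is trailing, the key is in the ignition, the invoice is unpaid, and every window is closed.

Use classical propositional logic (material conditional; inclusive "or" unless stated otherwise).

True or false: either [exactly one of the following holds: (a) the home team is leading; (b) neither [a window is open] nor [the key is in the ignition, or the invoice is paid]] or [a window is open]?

Let P = "the home team is leading" (F), S = "a window is open" (F), Q = "the key is in the ignition" (T), R = "the invoice is paid" (F).
Parsed as (P ⊕ (S ↓ (Q ∨ R))) ∨ S

Q ∨ R = T ∨ F = T
S ↓ (Q ∨ R) = F ↓ T = F
P ⊕ (S ↓ (Q ∨ R)) = F ⊕ F = F
(P ⊕ (S ↓ (Q ∨ R))) ∨ S = F ∨ F = F

The statement is false.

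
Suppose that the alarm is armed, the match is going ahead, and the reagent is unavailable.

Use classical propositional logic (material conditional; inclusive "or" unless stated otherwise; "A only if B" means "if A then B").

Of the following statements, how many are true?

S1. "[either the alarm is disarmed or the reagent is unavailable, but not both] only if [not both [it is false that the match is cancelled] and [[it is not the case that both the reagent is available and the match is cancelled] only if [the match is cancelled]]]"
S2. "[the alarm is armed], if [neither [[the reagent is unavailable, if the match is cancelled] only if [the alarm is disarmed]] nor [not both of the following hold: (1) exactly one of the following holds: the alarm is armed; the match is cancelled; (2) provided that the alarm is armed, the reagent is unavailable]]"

Let P = "the alarm is armed" (T), D = "the reagent is available" (F), N = "the match is cancelled" (F).

S1: In symbols: (¬P ⊕ ¬D) → (¬N ↑ ((D ↑ N) → N))

¬P = ¬T = F
¬D = ¬F = T
¬P ⊕ ¬D = F ⊕ T = T
¬N = ¬F = T
D ↑ N = F ↑ F = T
(D ↑ N) → N = T → F = F
¬N ↑ ((D ↑ N) → N) = T ↑ F = T
(¬P ⊕ ¬D) → (¬N ↑ ((D ↑ N) → N)) = T → T = T
Hence S1 is true.

S2: Formalization: (((N → ¬D) → ¬P) ↓ ((P ⊕ N) ↑ (P → ¬D))) → P

¬D = ¬F = T
N → ¬D = F → T = T
¬P = ¬T = F
(N → ¬D) → ¬P = T → F = F
P ⊕ N = T ⊕ F = T
¬D = ¬F = T
P → ¬D = T → T = T
(P ⊕ N) ↑ (P → ¬D) = T ↑ T = F
((N → ¬D) → ¬P) ↓ ((P ⊕ N) ↑ (P → ¬D)) = F ↓ F = T
(((N → ¬D) → ¬P) ↓ ((P ⊕ N) ↑ (P → ¬D))) → P = T → T = T
Thus S2 is true.

Count: 2.

2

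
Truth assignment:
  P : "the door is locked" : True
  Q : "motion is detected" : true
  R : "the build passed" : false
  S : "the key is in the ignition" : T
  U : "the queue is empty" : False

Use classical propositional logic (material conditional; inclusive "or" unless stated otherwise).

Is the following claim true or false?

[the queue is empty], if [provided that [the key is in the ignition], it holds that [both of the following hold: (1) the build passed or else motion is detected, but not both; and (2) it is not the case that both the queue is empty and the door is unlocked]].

false

In symbols: (S -> ((R xor Q) and (U nand not P))) -> U

R xor Q = False xor True = True
not P = not True = False
U nand not P = False nand False = True
(R xor Q) and (U nand not P) = True and True = True
S -> ((R xor Q) and (U nand not P)) = True -> True = True
(S -> ((R xor Q) and (U nand not P))) -> U = True -> False = False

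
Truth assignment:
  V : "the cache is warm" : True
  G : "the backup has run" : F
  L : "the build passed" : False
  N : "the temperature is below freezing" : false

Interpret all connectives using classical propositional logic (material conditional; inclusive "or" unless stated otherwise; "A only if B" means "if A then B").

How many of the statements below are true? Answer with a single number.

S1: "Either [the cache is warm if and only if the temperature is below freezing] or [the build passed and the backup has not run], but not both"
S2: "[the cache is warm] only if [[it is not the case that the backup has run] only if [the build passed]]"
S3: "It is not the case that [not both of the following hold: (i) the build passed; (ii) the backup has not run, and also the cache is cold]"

S1: Formalization: (V ↔ N) ⊕ (L ∧ ¬G)

V ↔ N = T ↔ F = F
¬G = ¬F = T
L ∧ ¬G = F ∧ T = F
(V ↔ N) ⊕ (L ∧ ¬G) = F ⊕ F = F
Hence S1 is false.

S2: This is V → (¬G → L).

¬G = ¬F = T
¬G → L = T → F = F
V → (¬G → L) = T → F = F
Thus S2 is false.

S3: Parsed as ¬(L ↑ (¬G ∧ ¬V))

¬G = ¬F = T
¬V = ¬T = F
¬G ∧ ¬V = T ∧ F = F
L ↑ (¬G ∧ ¬V) = F ↑ F = T
¬(L ↑ (¬G ∧ ¬V)) = ¬T = F
Hence S3 is false.

0 of the 3 statements are true (none).

0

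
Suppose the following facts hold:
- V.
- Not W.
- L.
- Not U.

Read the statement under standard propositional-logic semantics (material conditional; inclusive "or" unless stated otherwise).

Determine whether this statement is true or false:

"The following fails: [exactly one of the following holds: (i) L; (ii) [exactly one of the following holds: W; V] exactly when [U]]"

Parsed as ¬(L ⊕ ((W ⊕ V) ↔ U))

W ⊕ V = F ⊕ T = T
(W ⊕ V) ↔ U = T ↔ F = F
L ⊕ ((W ⊕ V) ↔ U) = T ⊕ F = T
¬(L ⊕ ((W ⊕ V) ↔ U)) = ¬T = F

False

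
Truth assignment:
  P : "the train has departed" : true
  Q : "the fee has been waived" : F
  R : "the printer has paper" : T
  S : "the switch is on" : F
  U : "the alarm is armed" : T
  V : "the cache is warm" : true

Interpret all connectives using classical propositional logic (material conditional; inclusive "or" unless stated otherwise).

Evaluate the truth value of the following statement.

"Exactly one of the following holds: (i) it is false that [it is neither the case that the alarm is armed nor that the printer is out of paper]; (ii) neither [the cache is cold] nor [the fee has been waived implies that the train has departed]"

True

This is ~(U nor ~R) xor (~V nor (Q -> P)).

~R = ~T = F
U nor ~R = T nor F = F
~(U nor ~R) = ~F = T
~V = ~T = F
Q -> P = F -> T = T
~V nor (Q -> P) = F nor T = F
~(U nor ~R) xor (~V nor (Q -> P)) = T xor F = T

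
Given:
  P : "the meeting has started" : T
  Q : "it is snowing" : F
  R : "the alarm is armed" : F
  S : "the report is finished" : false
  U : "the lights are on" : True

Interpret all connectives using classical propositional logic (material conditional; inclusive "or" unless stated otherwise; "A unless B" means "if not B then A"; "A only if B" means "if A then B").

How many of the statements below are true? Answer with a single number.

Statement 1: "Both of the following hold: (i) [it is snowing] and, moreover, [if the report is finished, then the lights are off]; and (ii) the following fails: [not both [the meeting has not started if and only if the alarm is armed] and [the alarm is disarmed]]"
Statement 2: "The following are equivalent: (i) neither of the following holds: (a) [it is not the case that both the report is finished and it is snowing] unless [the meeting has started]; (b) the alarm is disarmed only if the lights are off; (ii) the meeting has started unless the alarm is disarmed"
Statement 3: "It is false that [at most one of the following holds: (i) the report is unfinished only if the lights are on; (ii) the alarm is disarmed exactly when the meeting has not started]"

Statement 1: Formalization: (Q & (S -> ~U)) & ~((~P <-> R) nand ~R)

~U = ~T = F
S -> ~U = F -> F = T
Q & (S -> ~U) = F & T = F
~P = ~T = F
~P <-> R = F <-> F = T
~R = ~F = T
(~P <-> R) nand ~R = T nand T = F
~((~P <-> R) nand ~R) = ~F = T
(Q & (S -> ~U)) & ~((~P <-> R) nand ~R) = F & T = F
Hence Statement 1 is false.

Statement 2: Parsed as (((S nand Q) | P) nor (~R -> ~U)) <-> (P | ~R)

S nand Q = F nand F = T
(S nand Q) | P = T | T = T
~R = ~F = T
~U = ~T = F
~R -> ~U = T -> F = F
((S nand Q) | P) nor (~R -> ~U) = T nor F = F
~R = ~F = T
P | ~R = T | T = T
(((S nand Q) | P) nor (~R -> ~U)) <-> (P | ~R) = F <-> T = F
Thus Statement 2 is false.

Statement 3: This is ~((~S -> U) nand (~R <-> ~P)).

~S = ~F = T
~S -> U = T -> T = T
~R = ~F = T
~P = ~T = F
~R <-> ~P = T <-> F = F
(~S -> U) nand (~R <-> ~P) = T nand F = T
~((~S -> U) nand (~R <-> ~P)) = ~T = F
Hence Statement 3 is false.

True statements: 0 (none).

0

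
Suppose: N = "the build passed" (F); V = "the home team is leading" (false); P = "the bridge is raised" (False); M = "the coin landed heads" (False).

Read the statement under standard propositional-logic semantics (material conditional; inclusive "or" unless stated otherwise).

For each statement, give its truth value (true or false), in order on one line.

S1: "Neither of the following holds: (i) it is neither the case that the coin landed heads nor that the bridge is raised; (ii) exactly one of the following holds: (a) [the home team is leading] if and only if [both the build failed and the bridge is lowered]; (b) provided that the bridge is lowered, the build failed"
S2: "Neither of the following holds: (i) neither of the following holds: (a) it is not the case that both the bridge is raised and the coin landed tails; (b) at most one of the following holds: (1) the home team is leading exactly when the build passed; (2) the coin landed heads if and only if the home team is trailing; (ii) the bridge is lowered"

S1 False, S2 False

S1: Formalization: (M nor P) nor ((V iff (not N and not P)) xor (not P -> not N))

M nor P = False nor False = True
not N = not False = True
not P = not False = True
not N and not P = True and True = True
V iff (not N and not P) = False iff True = False
not P = not False = True
not N = not False = True
not P -> not N = True -> True = True
(V iff (not N and not P)) xor (not P -> not N) = False xor True = True
(M nor P) nor ((V iff (not N and not P)) xor (not P -> not N)) = True nor True = False
So S1 is false.

S2: Parsed as ((P nand not M) nor ((V iff N) nand (M iff not V))) nor not P

not M = not False = True
P nand not M = False nand True = True
V iff N = False iff False = True
not V = not False = True
M iff not V = False iff True = False
(V iff N) nand (M iff not V) = True nand False = True
(P nand not M) nor ((V iff N) nand (M iff not V)) = True nor True = False
not P = not False = True
((P nand not M) nor ((V iff N) nand (M iff not V))) nor not P = False nor True = False
Thus S2 is false.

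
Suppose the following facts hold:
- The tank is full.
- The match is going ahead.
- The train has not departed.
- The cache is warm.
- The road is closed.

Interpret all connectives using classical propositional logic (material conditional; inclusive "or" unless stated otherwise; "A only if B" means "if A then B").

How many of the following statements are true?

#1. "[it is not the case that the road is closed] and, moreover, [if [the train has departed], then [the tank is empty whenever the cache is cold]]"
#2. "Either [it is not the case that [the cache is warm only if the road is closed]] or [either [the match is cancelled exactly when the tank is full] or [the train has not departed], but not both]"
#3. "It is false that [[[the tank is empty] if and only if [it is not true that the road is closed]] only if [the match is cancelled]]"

Let G = "the road is closed" (T), K = "the train has departed" (F), R = "the cache is warm" (T), N = "the tank is full" (T), M = "the match is cancelled" (F).

#1: This is ~G & (K -> (~R -> ~N)).

~G = ~T = F
~R = ~T = F
~N = ~T = F
~R -> ~N = F -> F = T
K -> (~R -> ~N) = F -> T = T
~G & (K -> (~R -> ~N)) = F & T = F
Hence #1 is false.

#2: Formalization: ~(R -> G) | ((M <-> N) xor ~K)

R -> G = T -> T = T
~(R -> G) = ~T = F
M <-> N = F <-> T = F
~K = ~F = T
(M <-> N) xor ~K = F xor T = T
~(R -> G) | ((M <-> N) xor ~K) = F | T = T
So #2 is true.

#3: In symbols: ~((~N <-> ~G) -> M)

~N = ~T = F
~G = ~T = F
~N <-> ~G = F <-> F = T
(~N <-> ~G) -> M = T -> F = F
~((~N <-> ~G) -> M) = ~F = T
Thus #3 is true.

Count: 2.

2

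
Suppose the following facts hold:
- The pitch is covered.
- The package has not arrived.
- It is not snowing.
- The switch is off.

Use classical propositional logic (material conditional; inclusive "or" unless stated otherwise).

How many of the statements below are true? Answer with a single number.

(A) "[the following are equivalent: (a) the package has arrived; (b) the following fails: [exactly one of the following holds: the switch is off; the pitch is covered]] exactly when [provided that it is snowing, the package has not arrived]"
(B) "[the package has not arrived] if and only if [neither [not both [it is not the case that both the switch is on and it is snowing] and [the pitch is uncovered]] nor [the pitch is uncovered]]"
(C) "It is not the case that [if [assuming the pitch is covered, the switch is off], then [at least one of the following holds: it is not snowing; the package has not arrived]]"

0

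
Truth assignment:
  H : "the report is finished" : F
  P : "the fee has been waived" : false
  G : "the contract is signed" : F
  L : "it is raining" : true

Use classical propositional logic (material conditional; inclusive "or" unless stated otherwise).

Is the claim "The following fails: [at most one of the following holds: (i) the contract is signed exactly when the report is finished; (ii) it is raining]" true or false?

In symbols: not ((G iff H) nand L)

G iff H = False iff False = True
(G iff H) nand L = True nand True = False
not ((G iff H) nand L) = not False = True

True.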